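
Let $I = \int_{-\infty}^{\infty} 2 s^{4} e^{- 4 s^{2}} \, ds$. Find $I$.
$\frac{3 \sqrt{\pi}}{64}$

Begin with the known integral
$$J(a) = \int_{-\infty}^{\infty} 2 e^{- a s^{2}} \, ds = \frac{2 \sqrt{\pi}}{\sqrt{a}}.$$

Differentiating under the integral sign brings down a factor of $(-s^2)$:
$$\frac{dJ}{da} = \int_{-\infty}^{\infty} - 2 s^{2} e^{- a s^{2}} \, ds = - \frac{\sqrt{\pi}}{a^{\frac{3}{2}}}.$$

Repeating twice in total — each differentiation brings down another $(-s^2)$ — gives
$$\frac{d^{2}J}{da^{2}} = \int_{-\infty}^{\infty} 2 s^{4} e^{- a s^{2}} \, ds = \frac{3 \sqrt{\pi}}{2 a^{\frac{5}{2}}},$$
and the integrand here is exactly the target integrand, so $I = \frac{3 \sqrt{\pi}}{2 a^{\frac{5}{2}}}$.

Setting $a = 4$:
$$I = \frac{3 \sqrt{\pi}}{64}.$$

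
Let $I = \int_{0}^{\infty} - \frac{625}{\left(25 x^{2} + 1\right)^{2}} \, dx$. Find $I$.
$- \frac{125 \pi}{4}$

Begin with the known result
$$J(a) = \int_{0}^{\infty} - \frac{1}{a^{2} + x^{2}} \, dx = - \frac{\pi}{2 a}.$$

Differentiating under the integral sign with respect to $a$,
$$\frac{dJ}{da} = \int_{0}^{\infty} \frac{2 a}{\left(a^{2} + x^{2}\right)^{2}} \, dx = \frac{\pi}{2 a^{2}},$$
so $\int_{0}^{\infty} - \frac{1}{\left(a^{2} + x^{2}\right)^{2}} \, dx = - \frac{\pi}{4 a^{3}}$.

Setting $a = \frac{1}{5}$:
$$I = - \frac{125 \pi}{4}.$$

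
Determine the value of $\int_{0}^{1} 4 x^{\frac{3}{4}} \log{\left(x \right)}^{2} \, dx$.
$\frac{512}{343}$

Begin with the known integral
$$J(a) = \int_{0}^{1} 4 x^{a} \, dx = \frac{4}{a + 1}.$$

Differentiating under the integral sign brings down a factor of $\ln x$:
$$\frac{dJ}{da} = \int_{0}^{1} 4 x^{a} \log{\left(x \right)} \, dx = - \frac{4}{\left(a + 1\right)^{2}}.$$

Repeating twice in total — each differentiation brings down another $\ln x$ — gives
$$\frac{d^{2}J}{da^{2}} = \int_{0}^{1} 4 x^{a} \log{\left(x \right)}^{2} \, dx = \frac{8}{\left(a + 1\right)^{3}},$$
and the integrand here is exactly the target integrand, so $I = \frac{8}{\left(a + 1\right)^{3}}$.

Setting $a = \frac{3}{4}$:
$$I = \frac{512}{343}.$$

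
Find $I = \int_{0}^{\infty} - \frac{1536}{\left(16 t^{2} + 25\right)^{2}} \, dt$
$- \frac{96 \pi}{125}$

Recall the elementary integral
$$J(a) = \int_{0}^{\infty} - \frac{6}{a^{2} + t^{2}} \, dt = - \frac{3 \pi}{a}.$$

Differentiating under the integral sign with respect to $a$,
$$\frac{dJ}{da} = \int_{0}^{\infty} \frac{12 a}{\left(a^{2} + t^{2}\right)^{2}} \, dt = \frac{3 \pi}{a^{2}},$$
so $\int_{0}^{\infty} - \frac{6}{\left(a^{2} + t^{2}\right)^{2}} \, dt = - \frac{3 \pi}{2 a^{3}}$.

Setting $a = \frac{5}{4}$:
$$I = - \frac{96 \pi}{125}.$$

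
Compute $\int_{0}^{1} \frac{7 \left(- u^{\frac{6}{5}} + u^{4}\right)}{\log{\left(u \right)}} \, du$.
$\log{\left(\frac{6103515625}{19487171} \right)}$

Introduce a parameter $a$ in the exponent: let $I(a) = \int_{0}^{1} \frac{7 \left(- u^{\frac{6}{5}} + u^{a}\right)}{\log{\left(u \right)}} \, du$.

Since $\dfrac{\partial}{\partial a}\,u^{a} = u^{a} \ln u$, the $\ln u$ in the denominator cancels and
$$\frac{dI}{da} = \int_{0}^{1} 7 u^{a} \, du = 7 \left[\frac{u^{a+1}}{a+1}\right]_0^1 = \frac{7}{a + 1}.$$

Integrating with respect to $a$ gives $I(a) = \log{\left(\frac{78125 \left(a + 1\right)^{7}}{19487171} \right)} + C$.

At $a = \frac{6}{5}$ the integrand is identically $0$, so $I(\frac{6}{5}) = 0$. The closed form gives $0$, hence $C = 0$.

Setting $a = 4$:
$$I = \log{\left(\frac{6103515625}{19487171} \right)}.$$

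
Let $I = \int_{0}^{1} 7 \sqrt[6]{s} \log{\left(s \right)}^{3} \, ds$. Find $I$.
$- \frac{7776}{343}$

Start from the elementary integral
$$J(a) = \int_{0}^{1} 7 s^{a} \, ds = \frac{7}{a + 1}.$$

Differentiating under the integral sign brings down a factor of $\ln s$:
$$\frac{dJ}{da} = \int_{0}^{1} 7 s^{a} \log{\left(s \right)} \, ds = - \frac{7}{\left(a + 1\right)^{2}}.$$

Repeating $3$ times in total — each differentiation brings down another $\ln s$ — gives
$$\frac{d^{3}J}{da^{3}} = \int_{0}^{1} 7 s^{a} \log{\left(s \right)}^{3} \, ds = - \frac{42}{\left(a + 1\right)^{4}},$$
and the integrand here is exactly the target integrand, so $I = - \frac{42}{\left(a + 1\right)^{4}}$.

Setting $a = \frac{1}{6}$:
$$I = - \frac{7776}{343}.$$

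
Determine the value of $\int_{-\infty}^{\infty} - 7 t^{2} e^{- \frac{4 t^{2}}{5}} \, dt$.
$- \frac{35 \sqrt{5} \sqrt{\pi}}{16}$

Consider the simpler parametrised integral
$$J(a) = \int_{-\infty}^{\infty} - 7 e^{- a t^{2}} \, dt = - \frac{7 \sqrt{\pi}}{\sqrt{a}}.$$

Differentiating under the integral sign brings down a factor of $(-t^2)$:
$$\frac{dJ}{da} = \int_{-\infty}^{\infty} 7 t^{2} e^{- a t^{2}} \, dt = \frac{7 \sqrt{\pi}}{2 a^{\frac{3}{2}}}.$$

The integral on the left is $-I$, so $I = - \frac{7 \sqrt{\pi}}{2 a^{\frac{3}{2}}}$.

Setting $a = \frac{4}{5}$:
$$I = - \frac{35 \sqrt{5} \sqrt{\pi}}{16}.$$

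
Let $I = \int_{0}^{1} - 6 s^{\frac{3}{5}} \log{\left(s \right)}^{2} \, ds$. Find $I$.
$- \frac{375}{128}$

Start from the elementary integral
$$J(a) = \int_{0}^{1} - 6 s^{a} \, ds = - \frac{6}{a + 1}.$$

Differentiating under the integral sign brings down a factor of $\ln s$:
$$\frac{dJ}{da} = \int_{0}^{1} - 6 s^{a} \log{\left(s \right)} \, ds = \frac{6}{\left(a + 1\right)^{2}}.$$

Repeating twice in total — each differentiation brings down another $\ln s$ — gives
$$\frac{d^{2}J}{da^{2}} = \int_{0}^{1} - 6 s^{a} \log{\left(s \right)}^{2} \, ds = - \frac{12}{\left(a + 1\right)^{3}},$$
and the integrand here is exactly the target integrand, so $I = - \frac{12}{\left(a + 1\right)^{3}}$.

Setting $a = \frac{3}{5}$:
$$I = - \frac{375}{128}.$$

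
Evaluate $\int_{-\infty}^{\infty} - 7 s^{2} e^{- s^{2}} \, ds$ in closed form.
$- \frac{7 \sqrt{\pi}}{2}$

Start from the elementary integral
$$J(a) = \int_{-\infty}^{\infty} - 7 e^{- a s^{2}} \, ds = - \frac{7 \sqrt{\pi}}{\sqrt{a}}.$$

Differentiating under the integral sign brings down a factor of $(-s^2)$:
$$\frac{dJ}{da} = \int_{-\infty}^{\infty} 7 s^{2} e^{- a s^{2}} \, ds = \frac{7 \sqrt{\pi}}{2 a^{\frac{3}{2}}}.$$

The integral on the left is $-I$, so $I = - \frac{7 \sqrt{\pi}}{2 a^{\frac{3}{2}}}$.

Setting $a = 1$:
$$I = - \frac{7 \sqrt{\pi}}{2}.$$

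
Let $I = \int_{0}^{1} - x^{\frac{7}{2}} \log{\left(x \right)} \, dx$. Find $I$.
$\frac{4}{81}$

Start from the elementary integral
$$J(a) = \int_{0}^{1} - x^{a} \, dx = - \frac{1}{a + 1}.$$

Differentiating under the integral sign brings down a factor of $\ln x$:
$$\frac{dJ}{da} = \int_{0}^{1} - x^{a} \log{\left(x \right)} \, dx = \frac{1}{\left(a + 1\right)^{2}}.$$

The integral on the left is $I$, so $I = \frac{1}{\left(a + 1\right)^{2}}$.

Setting $a = \frac{7}{2}$:
$$I = \frac{4}{81}.$$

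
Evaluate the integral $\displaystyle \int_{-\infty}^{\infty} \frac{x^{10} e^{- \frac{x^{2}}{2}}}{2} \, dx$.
$\frac{945 \sqrt{2} \sqrt{\pi}}{2}$

Begin with the known integral
$$J(a) = \int_{-\infty}^{\infty} \frac{e^{- a x^{2}}}{2} \, dx = \frac{\sqrt{\pi}}{2 \sqrt{a}}.$$

Differentiating under the integral sign brings down a factor of $(-x^2)$:
$$\frac{dJ}{da} = \int_{-\infty}^{\infty} - \frac{x^{2} e^{- a x^{2}}}{2} \, dx = - \frac{\sqrt{\pi}}{4 a^{\frac{3}{2}}}.$$

Repeating $5$ times in total — each differentiation brings down another $(-x^2)$ — gives
$$\frac{d^{5}J}{da^{5}} = \int_{-\infty}^{\infty} - \frac{x^{10} e^{- a x^{2}}}{2} \, dx = - \frac{945 \sqrt{\pi}}{64 a^{\frac{11}{2}}},$$
and the integrand here is $(-1)^{5}$ times the target integrand, so $I = (-1)^{5}\,\frac{d^{5}J}{da^{5}} = \frac{945 \sqrt{\pi}}{64 a^{\frac{11}{2}}}$.

Setting $a = \frac{1}{2}$:
$$I = \frac{945 \sqrt{2} \sqrt{\pi}}{2}.$$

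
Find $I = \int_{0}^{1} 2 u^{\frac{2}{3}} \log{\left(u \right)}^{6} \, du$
$\frac{629856}{15625}$

Start from the elementary integral
$$J(a) = \int_{0}^{1} 2 u^{a} \, du = \frac{2}{a + 1}.$$

Differentiating under the integral sign brings down a factor of $\ln u$:
$$\frac{dJ}{da} = \int_{0}^{1} 2 u^{a} \log{\left(u \right)} \, du = - \frac{2}{\left(a + 1\right)^{2}}.$$

Repeating $6$ times in total — each differentiation brings down another $\ln u$ — gives
$$\frac{d^{6}J}{da^{6}} = \int_{0}^{1} 2 u^{a} \log{\left(u \right)}^{6} \, du = \frac{1440}{\left(a + 1\right)^{7}},$$
and the integrand here is exactly the target integrand, so $I = \frac{1440}{\left(a + 1\right)^{7}}$.

Setting $a = \frac{2}{3}$:
$$I = \frac{629856}{15625}.$$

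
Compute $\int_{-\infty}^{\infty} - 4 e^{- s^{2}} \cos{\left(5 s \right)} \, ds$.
$- \frac{4 \sqrt{\pi}}{e^{\frac{25}{4}}}$

Let $b$ denote the cosine frequency and define $I(b) = \int_{-\infty}^{\infty} - 4 e^{- s^{2}} \cos{\left(b s \right)} \, ds$.

Differentiating under the integral sign,
$$I'(b) = \int_{-\infty}^{\infty} 4 s e^{- s^{2}} \sin{\left(b s \right)} \, ds.$$

Integrate $\int_{-\infty}^{\infty} s \sin(b s)\, e^{- s^{2}}\, ds$ by parts with $u = \sin(b s)$ and $dv = s\, e^{- s^{2}}\, ds$, giving $v = - \frac{e^{- s^{2}}}{2}$. The boundary term vanishes and
$$\int_{-\infty}^{\infty} s \sin(b s)\, e^{- s^{2}}\, ds = \frac{b}{2} \int_{-\infty}^{\infty} \cos(b s)\, e^{- s^{2}}\, ds,$$
so $I'(b) = - \frac{b}{2}\, I(b)$.

This is a separable first-order ODE; solving with the initial condition $I(0) = \int_{-\infty}^{\infty} - 4 e^{- s^{2}}\,ds = - 4 \sqrt{\pi}$ gives
$$I(b) = - 4 \sqrt{\pi} e^{- \frac{b^{2}}{4}}.$$

Setting $b = 5$:
$$I = - \frac{4 \sqrt{\pi}}{e^{\frac{25}{4}}}.$$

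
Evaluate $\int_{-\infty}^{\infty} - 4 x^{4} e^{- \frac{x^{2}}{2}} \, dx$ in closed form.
$- 12 \sqrt{2} \sqrt{\pi}$

Start from the elementary integral
$$J(a) = \int_{-\infty}^{\infty} - 4 e^{- a x^{2}} \, dx = - \frac{4 \sqrt{\pi}}{\sqrt{a}}.$$

Differentiating under the integral sign brings down a factor of $(-x^2)$:
$$\frac{dJ}{da} = \int_{-\infty}^{\infty} 4 x^{2} e^{- a x^{2}} \, dx = \frac{2 \sqrt{\pi}}{a^{\frac{3}{2}}}.$$

Repeating twice in total — each differentiation brings down another $(-x^2)$ — gives
$$\frac{d^{2}J}{da^{2}} = \int_{-\infty}^{\infty} - 4 x^{4} e^{- a x^{2}} \, dx = - \frac{3 \sqrt{\pi}}{a^{\frac{5}{2}}},$$
and the integrand here is exactly the target integrand, so $I = - \frac{3 \sqrt{\pi}}{a^{\frac{5}{2}}}$.

Setting $a = \frac{1}{2}$:
$$I = - 12 \sqrt{2} \sqrt{\pi}.$$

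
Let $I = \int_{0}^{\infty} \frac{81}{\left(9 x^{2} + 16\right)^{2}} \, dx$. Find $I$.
$\frac{27 \pi}{256}$

Start from the standard arctangent integral
$$J(a) = \int_{0}^{\infty} \frac{1}{a^{2} + x^{2}} \, dx = \frac{\pi}{2 a}.$$

Differentiating under the integral sign with respect to $a$,
$$\frac{dJ}{da} = \int_{0}^{\infty} - \frac{2 a}{\left(a^{2} + x^{2}\right)^{2}} \, dx = - \frac{\pi}{2 a^{2}},$$
so $\int_{0}^{\infty} \frac{1}{\left(a^{2} + x^{2}\right)^{2}} \, dx = \frac{\pi}{4 a^{3}}$.

Setting $a = \frac{4}{3}$:
$$I = \frac{27 \pi}{256}.$$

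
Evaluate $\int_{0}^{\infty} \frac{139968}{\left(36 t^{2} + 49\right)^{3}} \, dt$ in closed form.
$\frac{4374 \pi}{16807}$

Recall the elementary integral
$$J(a) = \int_{0}^{\infty} \frac{3}{a^{2} + t^{2}} \, dt = \frac{3 \pi}{2 a}.$$

Differentiating under the integral sign with respect to $a$,
$$\frac{dJ}{da} = \int_{0}^{\infty} - \frac{6 a}{\left(a^{2} + t^{2}\right)^{2}} \, dt = - \frac{3 \pi}{2 a^{2}},$$
so $\int_{0}^{\infty} \frac{3}{\left(a^{2} + t^{2}\right)^{2}} \, dt = \frac{3 \pi}{4 a^{3}}$.

Repeating — each differentiation of $1/(t^2+a^2)^j$ produces $-2ja/(t^2+a^2)^{j+1}$ — and dividing through by $-2ja$ at each step yields, after $2$ differentiations in total,
$$\int_{0}^{\infty} \frac{3}{\left(a^{2} + t^{2}\right)^{3}} \, dt = \frac{9 \pi}{16 a^{5}}.$$

Setting $a = \frac{7}{6}$:
$$I = \frac{4374 \pi}{16807}.$$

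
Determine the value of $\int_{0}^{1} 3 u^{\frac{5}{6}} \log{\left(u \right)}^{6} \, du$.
$\frac{604661760}{19487171}$

Start from the elementary integral
$$J(a) = \int_{0}^{1} 3 u^{a} \, du = \frac{3}{a + 1}.$$

Differentiating under the integral sign brings down a factor of $\ln u$:
$$\frac{dJ}{da} = \int_{0}^{1} 3 u^{a} \log{\left(u \right)} \, du = - \frac{3}{\left(a + 1\right)^{2}}.$$

Repeating $6$ times in total — each differentiation brings down another $\ln u$ — gives
$$\frac{d^{6}J}{da^{6}} = \int_{0}^{1} 3 u^{a} \log{\left(u \right)}^{6} \, du = \frac{2160}{\left(a + 1\right)^{7}},$$
and the integrand here is exactly the target integrand, so $I = \frac{2160}{\left(a + 1\right)^{7}}$.

Setting $a = \frac{5}{6}$:
$$I = \frac{604661760}{19487171}.$$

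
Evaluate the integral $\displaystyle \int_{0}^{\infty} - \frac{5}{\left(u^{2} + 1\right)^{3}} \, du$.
$- \frac{15 \pi}{16}$

Recall the elementary integral
$$J(a) = \int_{0}^{\infty} - \frac{5}{a^{2} + u^{2}} \, du = - \frac{5 \pi}{2 a}.$$

Differentiating under the integral sign with respect to $a$,
$$\frac{dJ}{da} = \int_{0}^{\infty} \frac{10 a}{\left(a^{2} + u^{2}\right)^{2}} \, du = \frac{5 \pi}{2 a^{2}},$$
so $\int_{0}^{\infty} - \frac{5}{\left(a^{2} + u^{2}\right)^{2}} \, du = - \frac{5 \pi}{4 a^{3}}$.

Repeating — each differentiation of $1/(u^2+a^2)^j$ produces $-2ja/(u^2+a^2)^{j+1}$ — and dividing through by $-2ja$ at each step yields, after $2$ differentiations in total,
$$\int_{0}^{\infty} - \frac{5}{\left(a^{2} + u^{2}\right)^{3}} \, du = - \frac{15 \pi}{16 a^{5}}.$$

Setting $a = 1$:
$$I = - \frac{15 \pi}{16}.$$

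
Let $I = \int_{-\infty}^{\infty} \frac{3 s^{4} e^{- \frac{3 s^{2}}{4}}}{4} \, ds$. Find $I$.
$\frac{2 \sqrt{3} \sqrt{\pi}}{3}$

Start from the elementary integral
$$J(a) = \int_{-\infty}^{\infty} \frac{3 e^{- a s^{2}}}{4} \, ds = \frac{3 \sqrt{\pi}}{4 \sqrt{a}}.$$

Differentiating under the integral sign brings down a factor of $(-s^2)$:
$$\frac{dJ}{da} = \int_{-\infty}^{\infty} - \frac{3 s^{2} e^{- a s^{2}}}{4} \, ds = - \frac{3 \sqrt{\pi}}{8 a^{\frac{3}{2}}}.$$

Repeating twice in total — each differentiation brings down another $(-s^2)$ — gives
$$\frac{d^{2}J}{da^{2}} = \int_{-\infty}^{\infty} \frac{3 s^{4} e^{- a s^{2}}}{4} \, ds = \frac{9 \sqrt{\pi}}{16 a^{\frac{5}{2}}},$$
and the integrand here is exactly the target integrand, so $I = \frac{9 \sqrt{\pi}}{16 a^{\frac{5}{2}}}$.

Setting $a = \frac{3}{4}$:
$$I = \frac{2 \sqrt{3} \sqrt{\pi}}{3}.$$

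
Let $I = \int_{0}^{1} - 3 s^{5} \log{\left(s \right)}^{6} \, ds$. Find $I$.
$- \frac{5}{648}$

Start from the elementary integral
$$J(a) = \int_{0}^{1} - 3 s^{a} \, ds = - \frac{3}{a + 1}.$$

Differentiating under the integral sign brings down a factor of $\ln s$:
$$\frac{dJ}{da} = \int_{0}^{1} - 3 s^{a} \log{\left(s \right)} \, ds = \frac{3}{\left(a + 1\right)^{2}}.$$

Repeating $6$ times in total — each differentiation brings down another $\ln s$ — gives
$$\frac{d^{6}J}{da^{6}} = \int_{0}^{1} - 3 s^{a} \log{\left(s \right)}^{6} \, ds = - \frac{2160}{\left(a + 1\right)^{7}},$$
and the integrand here is exactly the target integrand, so $I = - \frac{2160}{\left(a + 1\right)^{7}}$.

Setting $a = 5$:
$$I = - \frac{5}{648}.$$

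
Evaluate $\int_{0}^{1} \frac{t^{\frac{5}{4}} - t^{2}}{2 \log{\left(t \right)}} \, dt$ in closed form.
$- \log{\left(2 \right)} + \frac{\log{\left(3 \right)}}{2}$

Replace the exponent $\frac{5}{4}$ by a parameter $a$: let $I(a) = \int_{0}^{1} \frac{- t^{2} + t^{a}}{2 \log{\left(t \right)}} \, dt$.

Since $\dfrac{\partial}{\partial a}\,t^{a} = t^{a} \ln t$, the $\ln t$ in the denominator cancels and
$$\frac{dI}{da} = \int_{0}^{1} \frac{1}{2} t^{a} \, dt = \frac{1}{2} \left[\frac{t^{a+1}}{a+1}\right]_0^1 = \frac{1}{2 \left(a + 1\right)}.$$

Integrating with respect to $a$ gives $I(a) = \frac{\log{\left(a + 1 \right)}}{2} - \frac{\log{\left(3 \right)}}{2} + C$.

At $a = 2$ the integrand is identically $0$, so $I(2) = 0$. The closed form gives $0$, hence $C = 0$.

Setting $a = \frac{5}{4}$:
$$I = - \log{\left(2 \right)} + \frac{\log{\left(3 \right)}}{2}.$$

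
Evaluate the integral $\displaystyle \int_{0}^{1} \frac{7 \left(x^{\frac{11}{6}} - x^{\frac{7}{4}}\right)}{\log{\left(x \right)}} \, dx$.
$- \log{\left(\frac{42618442977}{52523350144} \right)}$

Replace the exponent $\frac{7}{4}$ by a parameter $a$: let $I(a) = \int_{0}^{1} \frac{7 \left(x^{\frac{11}{6}} - x^{a}\right)}{\log{\left(x \right)}} \, dx$.

Since $\dfrac{\partial}{\partial a}\,x^{a} = x^{a} \ln x$, the $\ln x$ in the denominator cancels and
$$\frac{dI}{da} = \int_{0}^{1} -7 x^{a} \, dx = -7 \left[\frac{x^{a+1}}{a+1}\right]_0^1 = - \frac{7}{a + 1}.$$

Integrating with respect to $a$ gives $I(a) = - \log{\left(\frac{279936 \left(a + 1\right)^{7}}{410338673} \right)} + C$.

At $a = \frac{11}{6}$ the integrand is identically $0$, so $I(\frac{11}{6}) = 0$. The closed form gives $0$, hence $C = 0$.

Setting $a = \frac{7}{4}$:
$$I = - \log{\left(\frac{42618442977}{52523350144} \right)}.$$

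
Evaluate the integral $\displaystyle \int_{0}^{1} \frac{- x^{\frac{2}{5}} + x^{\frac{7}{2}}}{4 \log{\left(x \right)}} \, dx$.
$- \frac{\log{\left(14 \right)}}{4} + \frac{\log{\left(5 \right)}}{4} + \frac{\log{\left(3 \right)}}{2}$

Introduce a parameter $a$ in the exponent: let $I(a) = \int_{0}^{1} \frac{x^{\frac{7}{2}} - x^{a}}{4 \log{\left(x \right)}} \, dx$.

Since $\dfrac{\partial}{\partial a}\,x^{a} = x^{a} \ln x$, the $\ln x$ in the denominator cancels and
$$\frac{dI}{da} = \int_{0}^{1} - \frac{1}{4} x^{a} \, dx = - \frac{1}{4} \left[\frac{x^{a+1}}{a+1}\right]_0^1 = - \frac{1}{4 a + 4}.$$

Integrating with respect to $a$ gives $I(a) = - \frac{\log{\left(a + 1 \right)}}{4} - \frac{\log{\left(2 \right)}}{4} + \frac{\log{\left(3 \right)}}{2} + C$.

At $a = \frac{7}{2}$ the integrand is identically $0$, so $I(\frac{7}{2}) = 0$. The closed form gives $0$, hence $C = 0$.

Setting $a = \frac{2}{5}$:
$$I = - \frac{\log{\left(14 \right)}}{4} + \frac{\log{\left(5 \right)}}{4} + \frac{\log{\left(3 \right)}}{2}.$$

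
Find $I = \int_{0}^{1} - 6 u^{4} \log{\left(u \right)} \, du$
$\frac{6}{25}$

Consider the simpler parametrised integral
$$J(a) = \int_{0}^{1} - 6 u^{a} \, du = - \frac{6}{a + 1}.$$

Differentiating under the integral sign brings down a factor of $\ln u$:
$$\frac{dJ}{da} = \int_{0}^{1} - 6 u^{a} \log{\left(u \right)} \, du = \frac{6}{\left(a + 1\right)^{2}}.$$

The integral on the left is $I$, so $I = \frac{6}{\left(a + 1\right)^{2}}$.

Setting $a = 4$:
$$I = \frac{6}{25}.$$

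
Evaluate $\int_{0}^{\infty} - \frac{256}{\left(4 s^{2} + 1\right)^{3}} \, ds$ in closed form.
$- 24 \pi$

Recall the elementary integral
$$J(a) = \int_{0}^{\infty} - \frac{4}{a^{2} + s^{2}} \, ds = - \frac{2 \pi}{a}.$$

Differentiating under the integral sign with respect to $a$,
$$\frac{dJ}{da} = \int_{0}^{\infty} \frac{8 a}{\left(a^{2} + s^{2}\right)^{2}} \, ds = \frac{2 \pi}{a^{2}},$$
so $\int_{0}^{\infty} - \frac{4}{\left(a^{2} + s^{2}\right)^{2}} \, ds = - \frac{\pi}{a^{3}}$.

Repeating — each differentiation of $1/(s^2+a^2)^j$ produces $-2ja/(s^2+a^2)^{j+1}$ — and dividing through by $-2ja$ at each step yields, after $2$ differentiations in total,
$$\int_{0}^{\infty} - \frac{4}{\left(a^{2} + s^{2}\right)^{3}} \, ds = - \frac{3 \pi}{4 a^{5}}.$$

Setting $a = \frac{1}{2}$:
$$I = - 24 \pi.$$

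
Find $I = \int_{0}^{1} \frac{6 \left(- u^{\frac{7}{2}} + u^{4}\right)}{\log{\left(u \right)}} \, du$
$\log{\left(\frac{1000000}{531441} \right)}$

Replace the exponent $\frac{7}{2}$ by a parameter $a$: let $I(a) = \int_{0}^{1} \frac{6 \left(u^{4} - u^{a}\right)}{\log{\left(u \right)}} \, du$.

Since $\dfrac{\partial}{\partial a}\,u^{a} = u^{a} \ln u$, the $\ln u$ in the denominator cancels and
$$\frac{dI}{da} = \int_{0}^{1} -6 u^{a} \, du = -6 \left[\frac{u^{a+1}}{a+1}\right]_0^1 = - \frac{6}{a + 1}.$$

Integrating with respect to $a$ gives $I(a) = \log{\left(\frac{15625}{\left(a + 1\right)^{6}} \right)} + C$.

At $a = 4$ the integrand is identically $0$, so $I(4) = 0$. The closed form gives $0$, hence $C = 0$.

Setting $a = \frac{7}{2}$:
$$I = \log{\left(\frac{1000000}{531441} \right)}.$$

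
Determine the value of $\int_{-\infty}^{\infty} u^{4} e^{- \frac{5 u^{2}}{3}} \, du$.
$\frac{27 \sqrt{15} \sqrt{\pi}}{500}$

Begin with the known integral
$$J(a) = \int_{-\infty}^{\infty} e^{- a u^{2}} \, du = \frac{\sqrt{\pi}}{\sqrt{a}}.$$

Differentiating under the integral sign brings down a factor of $(-u^2)$:
$$\frac{dJ}{da} = \int_{-\infty}^{\infty} - u^{2} e^{- a u^{2}} \, du = - \frac{\sqrt{\pi}}{2 a^{\frac{3}{2}}}.$$

Repeating twice in total — each differentiation brings down another $(-u^2)$ — gives
$$\frac{d^{2}J}{da^{2}} = \int_{-\infty}^{\infty} u^{4} e^{- a u^{2}} \, du = \frac{3 \sqrt{\pi}}{4 a^{\frac{5}{2}}},$$
and the integrand here is exactly the target integrand, so $I = \frac{3 \sqrt{\pi}}{4 a^{\frac{5}{2}}}$.

Setting $a = \frac{5}{3}$:
$$I = \frac{27 \sqrt{15} \sqrt{\pi}}{500}.$$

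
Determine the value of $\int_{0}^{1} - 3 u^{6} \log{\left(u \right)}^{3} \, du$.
$\frac{18}{2401}$

Consider the simpler parametrised integral
$$J(a) = \int_{0}^{1} - 3 u^{a} \, du = - \frac{3}{a + 1}.$$

Differentiating under the integral sign brings down a factor of $\ln u$:
$$\frac{dJ}{da} = \int_{0}^{1} - 3 u^{a} \log{\left(u \right)} \, du = \frac{3}{\left(a + 1\right)^{2}}.$$

Repeating $3$ times in total — each differentiation brings down another $\ln u$ — gives
$$\frac{d^{3}J}{da^{3}} = \int_{0}^{1} - 3 u^{a} \log{\left(u \right)}^{3} \, du = \frac{18}{\left(a + 1\right)^{4}},$$
and the integrand here is exactly the target integrand, so $I = \frac{18}{\left(a + 1\right)^{4}}$.

Setting $a = 6$:
$$I = \frac{18}{2401}.$$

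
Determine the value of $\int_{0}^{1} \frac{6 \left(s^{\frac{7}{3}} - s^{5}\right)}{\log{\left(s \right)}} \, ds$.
$- \log{\left(\frac{531441}{15625} \right)}$

Consider the one-parameter family: let $I(a) = \int_{0}^{1} \frac{6 \left(s^{\frac{7}{3}} - s^{a}\right)}{\log{\left(s \right)}} \, ds$.

Since $\dfrac{\partial}{\partial a}\,s^{a} = s^{a} \ln s$, the $\ln s$ in the denominator cancels and
$$\frac{dI}{da} = \int_{0}^{1} -6 s^{a} \, ds = -6 \left[\frac{s^{a+1}}{a+1}\right]_0^1 = - \frac{6}{a + 1}.$$

Integrating with respect to $a$ gives $I(a) = - \log{\left(\frac{729 \left(a + 1\right)^{6}}{1000000} \right)} + C$.

At $a = \frac{7}{3}$ the integrand is identically $0$, so $I(\frac{7}{3}) = 0$. The closed form gives $0$, hence $C = 0$.

Setting $a = 5$:
$$I = - \log{\left(\frac{531441}{15625} \right)}.$$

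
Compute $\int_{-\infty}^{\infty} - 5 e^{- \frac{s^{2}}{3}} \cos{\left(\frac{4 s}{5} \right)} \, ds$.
$- \frac{5 \sqrt{3} \sqrt{\pi}}{e^{\frac{12}{25}}}$

Define $I(b) = \int_{-\infty}^{\infty} - 5 e^{- \frac{s^{2}}{3}} \cos{\left(b s \right)} \, ds$.

Differentiating under the integral sign,
$$I'(b) = \int_{-\infty}^{\infty} 5 s e^{- \frac{s^{2}}{3}} \sin{\left(b s \right)} \, ds.$$

Integrate $\int_{-\infty}^{\infty} s \sin(b s)\, e^{- \frac{s^{2}}{3}}\, ds$ by parts with $u = \sin(b s)$ and $dv = s\, e^{- \frac{s^{2}}{3}}\, ds$, giving $v = - \frac{3 e^{- \frac{s^{2}}{3}}}{2}$. The boundary term vanishes and
$$\int_{-\infty}^{\infty} s \sin(b s)\, e^{- \frac{s^{2}}{3}}\, ds = \frac{3 b}{2} \int_{-\infty}^{\infty} \cos(b s)\, e^{- \frac{s^{2}}{3}}\, ds,$$
so $I'(b) = - \frac{3 b}{2}\, I(b)$.

This is a separable first-order ODE; solving with the initial condition $I(0) = \int_{-\infty}^{\infty} - 5 e^{- \frac{s^{2}}{3}}\,ds = - 5 \sqrt{3} \sqrt{\pi}$ gives
$$I(b) = - 5 \sqrt{3} \sqrt{\pi} e^{- \frac{3 b^{2}}{4}}.$$

Setting $b = \frac{4}{5}$:
$$I = - \frac{5 \sqrt{3} \sqrt{\pi}}{e^{\frac{12}{25}}}.$$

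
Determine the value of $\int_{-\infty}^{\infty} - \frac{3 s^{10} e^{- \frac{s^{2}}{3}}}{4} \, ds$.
$- \frac{688905 \sqrt{3} \sqrt{\pi}}{128}$

Begin with the known integral
$$J(a) = \int_{-\infty}^{\infty} - \frac{3 e^{- a s^{2}}}{4} \, ds = - \frac{3 \sqrt{\pi}}{4 \sqrt{a}}.$$

Differentiating under the integral sign brings down a factor of $(-s^2)$:
$$\frac{dJ}{da} = \int_{-\infty}^{\infty} \frac{3 s^{2} e^{- a s^{2}}}{4} \, ds = \frac{3 \sqrt{\pi}}{8 a^{\frac{3}{2}}}.$$

Repeating $5$ times in total — each differentiation brings down another $(-s^2)$ — gives
$$\frac{d^{5}J}{da^{5}} = \int_{-\infty}^{\infty} \frac{3 s^{10} e^{- a s^{2}}}{4} \, ds = \frac{2835 \sqrt{\pi}}{128 a^{\frac{11}{2}}},$$
and the integrand here is $(-1)^{5}$ times the target integrand, so $I = (-1)^{5}\,\frac{d^{5}J}{da^{5}} = - \frac{2835 \sqrt{\pi}}{128 a^{\frac{11}{2}}}$.

Setting $a = \frac{1}{3}$:
$$I = - \frac{688905 \sqrt{3} \sqrt{\pi}}{128}.$$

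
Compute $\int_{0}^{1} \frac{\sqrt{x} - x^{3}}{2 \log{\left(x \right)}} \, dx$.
$\log{\left(\frac{\sqrt{6}}{4} \right)}$

Consider the one-parameter family: let $I(a) = \int_{0}^{1} \frac{- x^{3} + x^{a}}{2 \log{\left(x \right)}} \, dx$.

Since $\dfrac{\partial}{\partial a}\,x^{a} = x^{a} \ln x$, the $\ln x$ in the denominator cancels and
$$\frac{dI}{da} = \int_{0}^{1} \frac{1}{2} x^{a} \, dx = \frac{1}{2} \left[\frac{x^{a+1}}{a+1}\right]_0^1 = \frac{1}{2 \left(a + 1\right)}.$$

Integrating with respect to $a$ gives $I(a) = \frac{\log{\left(a + 1 \right)}}{2} - \log{\left(2 \right)} + C$.

At $a = 3$ the integrand is identically $0$, so $I(3) = 0$. The closed form gives $0$, hence $C = 0$.

Setting $a = \frac{1}{2}$:
$$I = \log{\left(\frac{\sqrt{6}}{4} \right)}.$$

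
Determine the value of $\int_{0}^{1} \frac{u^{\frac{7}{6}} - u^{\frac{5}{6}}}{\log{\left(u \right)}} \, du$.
$- \log{\left(11 \right)} + \log{\left(13 \right)}$

Introduce a parameter $a$ in the exponent: let $I(a) = \int_{0}^{1} \frac{u^{\frac{7}{6}} - u^{a}}{\log{\left(u \right)}} \, du$.

Since $\dfrac{\partial}{\partial a}\,u^{a} = u^{a} \ln u$, the $\ln u$ in the denominator cancels and
$$\frac{dI}{da} = \int_{0}^{1} -1 u^{a} \, du = -1 \left[\frac{u^{a+1}}{a+1}\right]_0^1 = - \frac{1}{a + 1}.$$

Integrating with respect to $a$ gives $I(a) = - \log{\left(\frac{6 a}{13} + \frac{6}{13} \right)} + C$.

At $a = \frac{7}{6}$ the integrand is identically $0$, so $I(\frac{7}{6}) = 0$. The closed form gives $0$, hence $C = 0$.

Setting $a = \frac{5}{6}$:
$$I = - \log{\left(11 \right)} + \log{\left(13 \right)}.$$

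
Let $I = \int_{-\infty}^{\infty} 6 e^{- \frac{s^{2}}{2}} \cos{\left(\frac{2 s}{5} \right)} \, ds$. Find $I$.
$\frac{6 \sqrt{2} \sqrt{\pi}}{e^{\frac{2}{25}}}$

Let $b$ denote the cosine frequency and define $I(b) = \int_{-\infty}^{\infty} 6 e^{- \frac{s^{2}}{2}} \cos{\left(b s \right)} \, ds$.

Differentiating under the integral sign,
$$I'(b) = \int_{-\infty}^{\infty} - 6 s e^{- \frac{s^{2}}{2}} \sin{\left(b s \right)} \, ds.$$

Integrate $\int_{-\infty}^{\infty} s \sin(b s)\, e^{- \frac{s^{2}}{2}}\, ds$ by parts with $u = \sin(b s)$ and $dv = s\, e^{- \frac{s^{2}}{2}}\, ds$, giving $v = - e^{- \frac{s^{2}}{2}}$. The boundary term vanishes and
$$\int_{-\infty}^{\infty} s \sin(b s)\, e^{- \frac{s^{2}}{2}}\, ds = b \int_{-\infty}^{\infty} \cos(b s)\, e^{- \frac{s^{2}}{2}}\, ds,$$
so $I'(b) = - b\, I(b)$.

This is a separable first-order ODE; solving with the initial condition $I(0) = \int_{-\infty}^{\infty} 6 e^{- \frac{s^{2}}{2}}\,ds = 6 \sqrt{2} \sqrt{\pi}$ gives
$$I(b) = 6 \sqrt{2} \sqrt{\pi} e^{- \frac{b^{2}}{2}}.$$

Setting $b = \frac{2}{5}$:
$$I = \frac{6 \sqrt{2} \sqrt{\pi}}{e^{\frac{2}{25}}}.$$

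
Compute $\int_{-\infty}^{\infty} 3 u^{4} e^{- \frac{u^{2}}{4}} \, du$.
$72 \sqrt{\pi}$

Consider the simpler parametrised integral
$$J(a) = \int_{-\infty}^{\infty} 3 e^{- a u^{2}} \, du = \frac{3 \sqrt{\pi}}{\sqrt{a}}.$$

Differentiating under the integral sign brings down a factor of $(-u^2)$:
$$\frac{dJ}{da} = \int_{-\infty}^{\infty} - 3 u^{2} e^{- a u^{2}} \, du = - \frac{3 \sqrt{\pi}}{2 a^{\frac{3}{2}}}.$$

Repeating twice in total — each differentiation brings down another $(-u^2)$ — gives
$$\frac{d^{2}J}{da^{2}} = \int_{-\infty}^{\infty} 3 u^{4} e^{- a u^{2}} \, du = \frac{9 \sqrt{\pi}}{4 a^{\frac{5}{2}}},$$
and the integrand here is exactly the target integrand, so $I = \frac{9 \sqrt{\pi}}{4 a^{\frac{5}{2}}}$.

Setting $a = \frac{1}{4}$:
$$I = 72 \sqrt{\pi}.$$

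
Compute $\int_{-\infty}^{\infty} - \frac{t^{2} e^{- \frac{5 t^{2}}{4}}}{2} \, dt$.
$- \frac{2 \sqrt{5} \sqrt{\pi}}{25}$

Consider the simpler parametrised integral
$$J(a) = \int_{-\infty}^{\infty} - \frac{e^{- a t^{2}}}{2} \, dt = - \frac{\sqrt{\pi}}{2 \sqrt{a}}.$$

Differentiating under the integral sign brings down a factor of $(-t^2)$:
$$\frac{dJ}{da} = \int_{-\infty}^{\infty} \frac{t^{2} e^{- a t^{2}}}{2} \, dt = \frac{\sqrt{\pi}}{4 a^{\frac{3}{2}}}.$$

The integral on the left is $-I$, so $I = - \frac{\sqrt{\pi}}{4 a^{\frac{3}{2}}}$.

Setting $a = \frac{5}{4}$:
$$I = - \frac{2 \sqrt{5} \sqrt{\pi}}{25}.$$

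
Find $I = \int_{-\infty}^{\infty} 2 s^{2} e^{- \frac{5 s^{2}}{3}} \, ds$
$\frac{3 \sqrt{15} \sqrt{\pi}}{25}$

Begin with the known integral
$$J(a) = \int_{-\infty}^{\infty} 2 e^{- a s^{2}} \, ds = \frac{2 \sqrt{\pi}}{\sqrt{a}}.$$

Differentiating under the integral sign brings down a factor of $(-s^2)$:
$$\frac{dJ}{da} = \int_{-\infty}^{\infty} - 2 s^{2} e^{- a s^{2}} \, ds = - \frac{\sqrt{\pi}}{a^{\frac{3}{2}}}.$$

The integral on the left is $-I$, so $I = \frac{\sqrt{\pi}}{a^{\frac{3}{2}}}$.

Setting $a = \frac{5}{3}$:
$$I = \frac{3 \sqrt{15} \sqrt{\pi}}{25}.$$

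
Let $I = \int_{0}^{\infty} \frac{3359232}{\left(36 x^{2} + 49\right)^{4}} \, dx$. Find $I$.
$\frac{87480 \pi}{823543}$

Begin with the known result
$$J(a) = \int_{0}^{\infty} \frac{2}{a^{2} + x^{2}} \, dx = \frac{\pi}{a}.$$

Differentiating under the integral sign with respect to $a$,
$$\frac{dJ}{da} = \int_{0}^{\infty} - \frac{4 a}{\left(a^{2} + x^{2}\right)^{2}} \, dx = - \frac{\pi}{a^{2}},$$
so $\int_{0}^{\infty} \frac{2}{\left(a^{2} + x^{2}\right)^{2}} \, dx = \frac{\pi}{2 a^{3}}$.

Repeating — each differentiation of $1/(x^2+a^2)^j$ produces $-2ja/(x^2+a^2)^{j+1}$ — and dividing through by $-2ja$ at each step yields, after $3$ differentiations in total,
$$\int_{0}^{\infty} \frac{2}{\left(a^{2} + x^{2}\right)^{4}} \, dx = \frac{5 \pi}{16 a^{7}}.$$

Setting $a = \frac{7}{6}$:
$$I = \frac{87480 \pi}{823543}.$$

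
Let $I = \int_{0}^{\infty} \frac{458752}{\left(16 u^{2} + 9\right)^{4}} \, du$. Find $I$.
$\frac{17920 \pi}{2187}$

Start from the standard arctangent integral
$$J(a) = \int_{0}^{\infty} \frac{7}{a^{2} + u^{2}} \, du = \frac{7 \pi}{2 a}.$$

Differentiating under the integral sign with respect to $a$,
$$\frac{dJ}{da} = \int_{0}^{\infty} - \frac{14 a}{\left(a^{2} + u^{2}\right)^{2}} \, du = - \frac{7 \pi}{2 a^{2}},$$
so $\int_{0}^{\infty} \frac{7}{\left(a^{2} + u^{2}\right)^{2}} \, du = \frac{7 \pi}{4 a^{3}}$.

Repeating — each differentiation of $1/(u^2+a^2)^j$ produces $-2ja/(u^2+a^2)^{j+1}$ — and dividing through by $-2ja$ at each step yields, after $3$ differentiations in total,
$$\int_{0}^{\infty} \frac{7}{\left(a^{2} + u^{2}\right)^{4}} \, du = \frac{35 \pi}{32 a^{7}}.$$

Setting $a = \frac{3}{4}$:
$$I = \frac{17920 \pi}{2187}.$$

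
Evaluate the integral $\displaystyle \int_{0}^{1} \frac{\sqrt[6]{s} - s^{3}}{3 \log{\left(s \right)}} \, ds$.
$\log{\left(\frac{3^{\frac{2}{3}} \sqrt[3]{7}}{6} \right)}$

Introduce a parameter $a$ in the exponent: let $I(a) = \int_{0}^{1} \frac{- s^{3} + s^{a}}{3 \log{\left(s \right)}} \, ds$.

Since $\dfrac{\partial}{\partial a}\,s^{a} = s^{a} \ln s$, the $\ln s$ in the denominator cancels and
$$\frac{dI}{da} = \int_{0}^{1} \frac{1}{3} s^{a} \, ds = \frac{1}{3} \left[\frac{s^{a+1}}{a+1}\right]_0^1 = \frac{1}{3 \left(a + 1\right)}.$$

Integrating with respect to $a$ gives $I(a) = \frac{\log{\left(a + 1 \right)}}{3} - \frac{2 \log{\left(2 \right)}}{3} + C$.

At $a = 3$ the integrand is identically $0$, so $I(3) = 0$. The closed form gives $0$, hence $C = 0$.

Setting $a = \frac{1}{6}$:
$$I = \log{\left(\frac{3^{\frac{2}{3}} \sqrt[3]{7}}{6} \right)}.$$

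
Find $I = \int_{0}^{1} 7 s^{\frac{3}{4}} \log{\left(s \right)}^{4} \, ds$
$\frac{24576}{2401}$

Begin with the known integral
$$J(a) = \int_{0}^{1} 7 s^{a} \, ds = \frac{7}{a + 1}.$$

Differentiating under the integral sign brings down a factor of $\ln s$:
$$\frac{dJ}{da} = \int_{0}^{1} 7 s^{a} \log{\left(s \right)} \, ds = - \frac{7}{\left(a + 1\right)^{2}}.$$

Repeating $4$ times in total — each differentiation brings down another $\ln s$ — gives
$$\frac{d^{4}J}{da^{4}} = \int_{0}^{1} 7 s^{a} \log{\left(s \right)}^{4} \, ds = \frac{168}{\left(a + 1\right)^{5}},$$
and the integrand here is exactly the target integrand, so $I = \frac{168}{\left(a + 1\right)^{5}}$.

Setting $a = \frac{3}{4}$:
$$I = \frac{24576}{2401}.$$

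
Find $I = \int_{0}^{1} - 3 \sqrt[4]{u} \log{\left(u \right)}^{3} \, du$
$\frac{4608}{625}$

Start from the elementary integral
$$J(a) = \int_{0}^{1} - 3 u^{a} \, du = - \frac{3}{a + 1}.$$

Differentiating under the integral sign brings down a factor of $\ln u$:
$$\frac{dJ}{da} = \int_{0}^{1} - 3 u^{a} \log{\left(u \right)} \, du = \frac{3}{\left(a + 1\right)^{2}}.$$

Repeating $3$ times in total — each differentiation brings down another $\ln u$ — gives
$$\frac{d^{3}J}{da^{3}} = \int_{0}^{1} - 3 u^{a} \log{\left(u \right)}^{3} \, du = \frac{18}{\left(a + 1\right)^{4}},$$
and the integrand here is exactly the target integrand, so $I = \frac{18}{\left(a + 1\right)^{4}}$.

Setting $a = \frac{1}{4}$:
$$I = \frac{4608}{625}.$$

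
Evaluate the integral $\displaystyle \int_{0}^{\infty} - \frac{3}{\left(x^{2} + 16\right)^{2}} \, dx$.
$- \frac{3 \pi}{256}$

Begin with the known result
$$J(a) = \int_{0}^{\infty} - \frac{3}{a^{2} + x^{2}} \, dx = - \frac{3 \pi}{2 a}.$$

Differentiating under the integral sign with respect to $a$,
$$\frac{dJ}{da} = \int_{0}^{\infty} \frac{6 a}{\left(a^{2} + x^{2}\right)^{2}} \, dx = \frac{3 \pi}{2 a^{2}},$$
so $\int_{0}^{\infty} - \frac{3}{\left(a^{2} + x^{2}\right)^{2}} \, dx = - \frac{3 \pi}{4 a^{3}}$.

Setting $a = 4$:
$$I = - \frac{3 \pi}{256}.$$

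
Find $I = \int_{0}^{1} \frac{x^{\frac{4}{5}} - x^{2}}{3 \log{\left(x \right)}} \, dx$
$- \frac{\log{\left(15 \right)}}{3} + \frac{2 \log{\left(3 \right)}}{3}$

Introduce a parameter $a$ in the exponent: let $I(a) = \int_{0}^{1} \frac{x^{\frac{4}{5}} - x^{a}}{3 \log{\left(x \right)}} \, dx$.

Since $\dfrac{\partial}{\partial a}\,x^{a} = x^{a} \ln x$, the $\ln x$ in the denominator cancels and
$$\frac{dI}{da} = \int_{0}^{1} - \frac{1}{3} x^{a} \, dx = - \frac{1}{3} \left[\frac{x^{a+1}}{a+1}\right]_0^1 = - \frac{1}{3 a + 3}.$$

Integrating with respect to $a$ gives $I(a) = - \frac{\log{\left(a + 1 \right)}}{3} - \frac{\log{\left(15 \right)}}{3} + \log{\left(3 \right)} + C$.

At $a = \frac{4}{5}$ the integrand is identically $0$, so $I(\frac{4}{5}) = 0$. The closed form gives $0$, hence $C = 0$.

Setting $a = 2$:
$$I = - \frac{\log{\left(15 \right)}}{3} + \frac{2 \log{\left(3 \right)}}{3}.$$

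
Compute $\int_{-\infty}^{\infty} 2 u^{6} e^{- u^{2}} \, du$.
$\frac{15 \sqrt{\pi}}{4}$

Consider the simpler parametrised integral
$$J(a) = \int_{-\infty}^{\infty} 2 e^{- a u^{2}} \, du = \frac{2 \sqrt{\pi}}{\sqrt{a}}.$$

Differentiating under the integral sign brings down a factor of $(-u^2)$:
$$\frac{dJ}{da} = \int_{-\infty}^{\infty} - 2 u^{2} e^{- a u^{2}} \, du = - \frac{\sqrt{\pi}}{a^{\frac{3}{2}}}.$$

Repeating $3$ times in total — each differentiation brings down another $(-u^2)$ — gives
$$\frac{d^{3}J}{da^{3}} = \int_{-\infty}^{\infty} - 2 u^{6} e^{- a u^{2}} \, du = - \frac{15 \sqrt{\pi}}{4 a^{\frac{7}{2}}},$$
and the integrand here is $(-1)^{3}$ times the target integrand, so $I = (-1)^{3}\,\frac{d^{3}J}{da^{3}} = \frac{15 \sqrt{\pi}}{4 a^{\frac{7}{2}}}$.

Setting $a = 1$:
$$I = \frac{15 \sqrt{\pi}}{4}.$$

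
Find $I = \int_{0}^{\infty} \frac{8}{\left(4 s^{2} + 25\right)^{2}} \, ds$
$\frac{\pi}{125}$

Start from the standard arctangent integral
$$J(a) = \int_{0}^{\infty} \frac{1}{2 \left(a^{2} + s^{2}\right)} \, ds = \frac{\pi}{4 a}.$$

Differentiating under the integral sign with respect to $a$,
$$\frac{dJ}{da} = \int_{0}^{\infty} - \frac{a}{\left(a^{2} + s^{2}\right)^{2}} \, ds = - \frac{\pi}{4 a^{2}},$$
so $\int_{0}^{\infty} \frac{1}{2 \left(a^{2} + s^{2}\right)^{2}} \, ds = \frac{\pi}{8 a^{3}}$.

Setting $a = \frac{5}{2}$:
$$I = \frac{\pi}{125}.$$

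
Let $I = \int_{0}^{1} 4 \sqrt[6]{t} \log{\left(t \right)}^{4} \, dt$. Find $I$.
$\frac{746496}{16807}$

Consider the simpler parametrised integral
$$J(a) = \int_{0}^{1} 4 t^{a} \, dt = \frac{4}{a + 1}.$$

Differentiating under the integral sign brings down a factor of $\ln t$:
$$\frac{dJ}{da} = \int_{0}^{1} 4 t^{a} \log{\left(t \right)} \, dt = - \frac{4}{\left(a + 1\right)^{2}}.$$

Repeating $4$ times in total — each differentiation brings down another $\ln t$ — gives
$$\frac{d^{4}J}{da^{4}} = \int_{0}^{1} 4 t^{a} \log{\left(t \right)}^{4} \, dt = \frac{96}{\left(a + 1\right)^{5}},$$
and the integrand here is exactly the target integrand, so $I = \frac{96}{\left(a + 1\right)^{5}}$.

Setting $a = \frac{1}{6}$:
$$I = \frac{746496}{16807}.$$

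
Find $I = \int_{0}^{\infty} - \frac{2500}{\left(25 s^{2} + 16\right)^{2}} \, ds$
$- \frac{125 \pi}{64}$

Start from the standard arctangent integral
$$J(a) = \int_{0}^{\infty} - \frac{4}{a^{2} + s^{2}} \, ds = - \frac{2 \pi}{a}.$$

Differentiating under the integral sign with respect to $a$,
$$\frac{dJ}{da} = \int_{0}^{\infty} \frac{8 a}{\left(a^{2} + s^{2}\right)^{2}} \, ds = \frac{2 \pi}{a^{2}},$$
so $\int_{0}^{\infty} - \frac{4}{\left(a^{2} + s^{2}\right)^{2}} \, ds = - \frac{\pi}{a^{3}}$.

Setting $a = \frac{4}{5}$:
$$I = - \frac{125 \pi}{64}.$$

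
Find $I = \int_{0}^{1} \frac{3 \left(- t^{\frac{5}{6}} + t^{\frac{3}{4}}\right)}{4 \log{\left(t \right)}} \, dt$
$\log{\left(\frac{21^{\frac{3}{4}} \sqrt[4]{22}}{22} \right)}$

Replace the exponent $\frac{5}{6}$ by a parameter $a$: let $I(a) = \int_{0}^{1} \frac{3 \left(t^{\frac{3}{4}} - t^{a}\right)}{4 \log{\left(t \right)}} \, dt$.

Since $\dfrac{\partial}{\partial a}\,t^{a} = t^{a} \ln t$, the $\ln t$ in the denominator cancels and
$$\frac{dI}{da} = \int_{0}^{1} - \frac{3}{4} t^{a} \, dt = - \frac{3}{4} \left[\frac{t^{a+1}}{a+1}\right]_0^1 = - \frac{3}{4 a + 4}.$$

Integrating with respect to $a$ gives $I(a) = - \frac{3 \log{\left(a + 1 \right)}}{4} - \frac{3 \log{\left(2 \right)}}{2} + \frac{3 \log{\left(7 \right)}}{4} + C$.

At $a = \frac{3}{4}$ the integrand is identically $0$, so $I(\frac{3}{4}) = 0$. The closed form gives $0$, hence $C = 0$.

Setting $a = \frac{5}{6}$:
$$I = \log{\left(\frac{21^{\frac{3}{4}} \sqrt[4]{22}}{22} \right)}.$$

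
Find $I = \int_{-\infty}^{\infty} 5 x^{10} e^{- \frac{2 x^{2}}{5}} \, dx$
$\frac{14765625 \sqrt{10} \sqrt{\pi}}{2048}$

Consider the simpler parametrised integral
$$J(a) = \int_{-\infty}^{\infty} 5 e^{- a x^{2}} \, dx = \frac{5 \sqrt{\pi}}{\sqrt{a}}.$$

Differentiating under the integral sign brings down a factor of $(-x^2)$:
$$\frac{dJ}{da} = \int_{-\infty}^{\infty} - 5 x^{2} e^{- a x^{2}} \, dx = - \frac{5 \sqrt{\pi}}{2 a^{\frac{3}{2}}}.$$

Repeating $5$ times in total — each differentiation brings down another $(-x^2)$ — gives
$$\frac{d^{5}J}{da^{5}} = \int_{-\infty}^{\infty} - 5 x^{10} e^{- a x^{2}} \, dx = - \frac{4725 \sqrt{\pi}}{32 a^{\frac{11}{2}}},$$
and the integrand here is $(-1)^{5}$ times the target integrand, so $I = (-1)^{5}\,\frac{d^{5}J}{da^{5}} = \frac{4725 \sqrt{\pi}}{32 a^{\frac{11}{2}}}$.

Setting $a = \frac{2}{5}$:
$$I = \frac{14765625 \sqrt{10} \sqrt{\pi}}{2048}.$$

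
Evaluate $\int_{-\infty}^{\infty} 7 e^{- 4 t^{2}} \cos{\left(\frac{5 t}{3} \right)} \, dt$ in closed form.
$\frac{7 \sqrt{\pi}}{2 e^{\frac{25}{144}}}$

Define $I(b) = \int_{-\infty}^{\infty} 7 e^{- 4 t^{2}} \cos{\left(b t \right)} \, dt$.

Differentiating under the integral sign,
$$I'(b) = \int_{-\infty}^{\infty} - 7 t e^{- 4 t^{2}} \sin{\left(b t \right)} \, dt.$$

Integrate $\int_{-\infty}^{\infty} t \sin(b t)\, e^{- 4 t^{2}}\, dt$ by parts with $u = \sin(b t)$ and $dv = t\, e^{- 4 t^{2}}\, dt$, giving $v = - \frac{e^{- 4 t^{2}}}{8}$. The boundary term vanishes and
$$\int_{-\infty}^{\infty} t \sin(b t)\, e^{- 4 t^{2}}\, dt = \frac{b}{8} \int_{-\infty}^{\infty} \cos(b t)\, e^{- 4 t^{2}}\, dt,$$
so $I'(b) = - \frac{b}{8}\, I(b)$.

This is a separable first-order ODE; solving with the initial condition $I(0) = \int_{-\infty}^{\infty} 7 e^{- 4 t^{2}}\,dt = \frac{7 \sqrt{\pi}}{2}$ gives
$$I(b) = \frac{7 \sqrt{\pi} e^{- \frac{b^{2}}{16}}}{2}.$$

Setting $b = \frac{5}{3}$:
$$I = \frac{7 \sqrt{\pi}}{2 e^{\frac{25}{144}}}.$$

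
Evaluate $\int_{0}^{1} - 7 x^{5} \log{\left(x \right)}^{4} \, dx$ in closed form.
$- \frac{7}{324}$

Consider the simpler parametrised integral
$$J(a) = \int_{0}^{1} - 7 x^{a} \, dx = - \frac{7}{a + 1}.$$

Differentiating under the integral sign brings down a factor of $\ln x$:
$$\frac{dJ}{da} = \int_{0}^{1} - 7 x^{a} \log{\left(x \right)} \, dx = \frac{7}{\left(a + 1\right)^{2}}.$$

Repeating $4$ times in total — each differentiation brings down another $\ln x$ — gives
$$\frac{d^{4}J}{da^{4}} = \int_{0}^{1} - 7 x^{a} \log{\left(x \right)}^{4} \, dx = - \frac{168}{\left(a + 1\right)^{5}},$$
and the integrand here is exactly the target integrand, so $I = - \frac{168}{\left(a + 1\right)^{5}}$.

Setting $a = 5$:
$$I = - \frac{7}{324}.$$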